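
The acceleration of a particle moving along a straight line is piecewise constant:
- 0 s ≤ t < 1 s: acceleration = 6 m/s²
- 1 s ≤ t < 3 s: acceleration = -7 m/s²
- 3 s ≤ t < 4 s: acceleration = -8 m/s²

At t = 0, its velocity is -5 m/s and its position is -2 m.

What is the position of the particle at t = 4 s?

-33 m

On each constant-a segment, Δv = aΔt and Δx = v₀Δt + ½aΔt²; chain segment to segment.
0–1 s: v starts -5 m/s; Δx = -5·1 + ½·6·1² = -2 m; v ends 1 m/s.
1–3 s: v starts 1 m/s; Δx = 1·2 + ½·-7·2² = -12 m; v ends -13 m/s.
3–4 s: v starts -13 m/s; Δx = -13·1 + ½·-8·1² = -17 m; v ends -21 m/s.
x(4) = -2 + Σ Δx = -33 m.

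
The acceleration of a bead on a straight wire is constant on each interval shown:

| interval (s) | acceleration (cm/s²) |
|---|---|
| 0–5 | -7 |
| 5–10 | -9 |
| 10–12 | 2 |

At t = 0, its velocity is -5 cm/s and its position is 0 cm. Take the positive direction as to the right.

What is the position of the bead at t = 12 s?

On each constant-a segment, Δv = aΔt and Δx = v₀Δt + ½aΔt²; chain segment to segment.
0–5 s: v starts -5 cm/s; Δx = -5·5 + ½·-7·5² = -112.5 cm; v ends -40 cm/s.
5–10 s: v starts -40 cm/s; Δx = -40·5 + ½·-9·5² = -312.5 cm; v ends -85 cm/s.
10–12 s: v starts -85 cm/s; Δx = -85·2 + ½·2·2² = -166 cm; v ends -81 cm/s.
x(12) = 0 + Σ Δx = -591 cm.

-591 cm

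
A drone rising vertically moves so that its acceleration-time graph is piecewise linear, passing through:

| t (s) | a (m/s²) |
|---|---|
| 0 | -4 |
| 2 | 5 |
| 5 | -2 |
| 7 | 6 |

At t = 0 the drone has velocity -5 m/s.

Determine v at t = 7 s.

Δv equals the area under the a-t graph; then v = v₀ + Δv.
0–2 s: ½(-4 + 5)(2) = 1 m/s
2–5 s: ½(5 + -2)(3) = 4.5 m/s
5–7 s: ½(-2 + 6)(2) = 4 m/s
Δv = 9.5 m/s, so v(7) = -5 + (9.5) = 4.5 m/s.

4.5 m/s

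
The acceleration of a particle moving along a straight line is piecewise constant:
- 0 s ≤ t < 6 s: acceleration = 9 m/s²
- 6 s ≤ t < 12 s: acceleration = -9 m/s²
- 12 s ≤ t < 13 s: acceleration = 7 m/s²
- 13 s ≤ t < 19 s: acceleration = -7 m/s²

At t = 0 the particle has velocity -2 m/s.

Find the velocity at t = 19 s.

-37 m/s

Δv equals the area under the a-t graph; then v = v₀ + Δv.
0–6 s: 9 × 6 = 54 m/s
6–12 s: -9 × 6 = -54 m/s
12–13 s: 7 × 1 = 7 m/s
13–19 s: -7 × 6 = -42 m/s
Δv = -35 m/s, so v(19) = -2 + (-35) = -37 m/s.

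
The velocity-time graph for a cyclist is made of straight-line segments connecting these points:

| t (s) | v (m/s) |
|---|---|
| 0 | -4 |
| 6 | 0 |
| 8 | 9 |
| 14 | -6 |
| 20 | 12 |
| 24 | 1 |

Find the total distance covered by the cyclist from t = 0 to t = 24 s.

Distance (not displacement) is the total path length: add the absolute areas under v-t.
0–6 s: |½(-4 + 0)(6)| = 12 m
6–8 s: |½(0 + 9)(2)| = 9 m
8–14 s: v = 0 at t = 11.6 s; triangle areas 16.2 + 7.2 = 23.4 m
14–20 s: v = 0 at t = 16 s; triangle areas 6 + 24 = 30 m
20–24 s: |½(12 + 1)(4)| = 26 m
Total distance = 100.4 m

100.4 m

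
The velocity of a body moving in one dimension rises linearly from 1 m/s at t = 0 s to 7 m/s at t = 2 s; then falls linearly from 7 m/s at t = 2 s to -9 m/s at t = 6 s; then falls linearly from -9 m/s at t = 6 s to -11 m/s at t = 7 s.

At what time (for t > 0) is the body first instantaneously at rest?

v changes sign on 2–6 s (from 7 to -9); the graph is linear there, so v = 0 at t = 2 + (-7)·(6 − 2)/(-9 − 7) = 3.75 s.

t = 3.75 s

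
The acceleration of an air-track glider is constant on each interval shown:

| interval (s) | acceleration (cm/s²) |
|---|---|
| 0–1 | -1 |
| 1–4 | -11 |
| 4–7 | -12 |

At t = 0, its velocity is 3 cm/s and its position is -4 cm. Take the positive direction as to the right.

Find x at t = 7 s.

On each constant-a segment, Δv = aΔt and Δx = v₀Δt + ½aΔt²; chain segment to segment.
0–1 s: v starts 3 cm/s; Δx = 3·1 + ½·-1·1² = 2.5 cm; v ends 2 cm/s.
1–4 s: v starts 2 cm/s; Δx = 2·3 + ½·-11·3² = -43.5 cm; v ends -31 cm/s.
4–7 s: v starts -31 cm/s; Δx = -31·3 + ½·-12·3² = -147 cm; v ends -67 cm/s.
x(7) = -4 + Σ Δx = -192 cm.

-192 cm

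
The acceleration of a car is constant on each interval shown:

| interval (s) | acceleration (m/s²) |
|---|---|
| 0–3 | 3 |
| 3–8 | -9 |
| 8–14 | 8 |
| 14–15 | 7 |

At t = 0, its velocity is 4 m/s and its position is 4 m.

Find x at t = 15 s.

On each constant-a segment, Δv = aΔt and Δx = v₀Δt + ½aΔt²; chain segment to segment.
0–3 s: v starts 4 m/s; Δx = 4·3 + ½·3·3² = 25.5 m; v ends 13 m/s.
3–8 s: v starts 13 m/s; Δx = 13·5 + ½·-9·5² = -47.5 m; v ends -32 m/s.
8–14 s: v starts -32 m/s; Δx = -32·6 + ½·8·6² = -48 m; v ends 16 m/s.
14–15 s: v starts 16 m/s; Δx = 16·1 + ½·7·1² = 19.5 m; v ends 23 m/s.
x(15) = 4 + Σ Δx = -46.5 m.

-46.5 m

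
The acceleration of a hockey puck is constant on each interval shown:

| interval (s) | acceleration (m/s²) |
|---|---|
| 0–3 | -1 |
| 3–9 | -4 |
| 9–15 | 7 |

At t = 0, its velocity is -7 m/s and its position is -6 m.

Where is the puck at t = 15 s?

-241.5 m

On each constant-a segment, Δv = aΔt and Δx = v₀Δt + ½aΔt²; chain segment to segment.
0–3 s: v starts -7 m/s; Δx = -7·3 + ½·-1·3² = -25.5 m; v ends -10 m/s.
3–9 s: v starts -10 m/s; Δx = -10·6 + ½·-4·6² = -132 m; v ends -34 m/s.
9–15 s: v starts -34 m/s; Δx = -34·6 + ½·7·6² = -78 m; v ends 8 m/s.
x(15) = -6 + Σ Δx = -241.5 m.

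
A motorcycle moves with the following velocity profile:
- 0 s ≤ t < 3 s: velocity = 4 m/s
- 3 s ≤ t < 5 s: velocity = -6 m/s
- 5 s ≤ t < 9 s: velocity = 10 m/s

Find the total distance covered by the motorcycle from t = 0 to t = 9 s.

64 m

Total distance travelled is ∫|v| dt — sum the magnitudes of each area piece.
0–3 s: |4| × 3 = 12 m
3–5 s: |-6| × 2 = 12 m
5–9 s: |10| × 4 = 40 m
Total distance = 64 m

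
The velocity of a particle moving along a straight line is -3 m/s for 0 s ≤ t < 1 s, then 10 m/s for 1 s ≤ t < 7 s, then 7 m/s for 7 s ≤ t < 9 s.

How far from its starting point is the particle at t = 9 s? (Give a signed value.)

71 m

Displacement is the signed area under the v-t curve.
0–1 s: -3 × 1 = -3 m
1–7 s: 10 × 6 = 60 m
7–9 s: 7 × 2 = 14 m
Net displacement = 71 m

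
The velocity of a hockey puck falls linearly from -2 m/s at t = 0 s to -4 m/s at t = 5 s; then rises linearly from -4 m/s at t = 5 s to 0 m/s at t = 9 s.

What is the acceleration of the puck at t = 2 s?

-0.4 m/s²

Acceleration is the slope of the v-t graph on 0–5 s: (-4 − -2)/(5 − 0) = -0.4 m/s².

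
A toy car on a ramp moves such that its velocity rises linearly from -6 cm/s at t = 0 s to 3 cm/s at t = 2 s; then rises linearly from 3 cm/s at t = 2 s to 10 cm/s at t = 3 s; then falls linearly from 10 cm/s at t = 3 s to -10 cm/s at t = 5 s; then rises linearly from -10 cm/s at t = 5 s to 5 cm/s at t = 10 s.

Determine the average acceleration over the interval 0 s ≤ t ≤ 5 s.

Average acceleration = Δv/Δt = (-10 − -6)/(5 − 0) = -0.8 cm/s².

-0.8 cm/s²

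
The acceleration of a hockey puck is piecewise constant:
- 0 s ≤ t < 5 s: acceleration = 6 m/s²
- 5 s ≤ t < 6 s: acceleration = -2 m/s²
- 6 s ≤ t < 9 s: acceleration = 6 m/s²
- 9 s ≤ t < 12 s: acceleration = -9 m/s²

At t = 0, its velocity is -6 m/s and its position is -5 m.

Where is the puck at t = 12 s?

On each constant-a segment, Δv = aΔt and Δx = v₀Δt + ½aΔt²; chain segment to segment.
0–5 s: v starts -6 m/s; Δx = -6·5 + ½·6·5² = 45 m; v ends 24 m/s.
5–6 s: v starts 24 m/s; Δx = 24·1 + ½·-2·1² = 23 m; v ends 22 m/s.
6–9 s: v starts 22 m/s; Δx = 22·3 + ½·6·3² = 93 m; v ends 40 m/s.
9–12 s: v starts 40 m/s; Δx = 40·3 + ½·-9·3² = 79.5 m; v ends 13 m/s.
x(12) = -5 + Σ Δx = 235.5 m.

235.5 m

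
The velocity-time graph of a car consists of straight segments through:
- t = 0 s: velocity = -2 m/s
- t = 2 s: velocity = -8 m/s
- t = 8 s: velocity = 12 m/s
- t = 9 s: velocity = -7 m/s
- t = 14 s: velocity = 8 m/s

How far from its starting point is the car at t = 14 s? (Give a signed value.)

7 m

Displacement is the signed area under the v-t curve.
0–2 s: ½(-2 + -8)(2) = -10 m
2–8 s: ½(-8 + 12)(6) = 12 m
8–9 s: ½(12 + -7)(1) = 2.5 m
9–14 s: ½(-7 + 8)(5) = 2.5 m
Net displacement = 7 m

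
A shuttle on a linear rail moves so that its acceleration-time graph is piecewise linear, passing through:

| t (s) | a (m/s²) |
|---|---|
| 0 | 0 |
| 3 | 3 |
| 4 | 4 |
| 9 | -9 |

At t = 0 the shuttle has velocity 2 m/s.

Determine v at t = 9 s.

-2.5 m/s

Δv equals the area under the a-t graph; then v = v₀ + Δv.
0–3 s: ½(0 + 3)(3) = 4.5 m/s
3–4 s: ½(3 + 4)(1) = 3.5 m/s
4–9 s: ½(4 + -9)(5) = -12.5 m/s
Δv = -4.5 m/s, so v(9) = 2 + (-4.5) = -2.5 m/s.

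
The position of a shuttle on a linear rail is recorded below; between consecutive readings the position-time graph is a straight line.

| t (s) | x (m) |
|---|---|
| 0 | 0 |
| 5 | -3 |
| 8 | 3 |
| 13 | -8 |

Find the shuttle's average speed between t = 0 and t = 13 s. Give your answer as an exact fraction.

Average speed = (total path length)/(elapsed time); on a piecewise-linear x-t graph the path length is Σ|Δx|.
0–5 s: |Δx| = |-3 − 0| = 3 m
5–8 s: |Δx| = |3 − -3| = 6 m
8–13 s: |Δx| = |-8 − 3| = 11 m
Total path = 20 m; average speed = 20/13 = 20/13 m/s.

20/13 m/s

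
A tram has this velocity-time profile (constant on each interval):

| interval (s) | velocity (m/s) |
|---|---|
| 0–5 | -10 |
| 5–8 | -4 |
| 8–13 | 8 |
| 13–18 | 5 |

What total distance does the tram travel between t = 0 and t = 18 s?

Distance (not displacement) is the total path length: add the absolute areas under v-t.
0–5 s: |-10| × 5 = 50 m
5–8 s: |-4| × 3 = 12 m
8–13 s: |8| × 5 = 40 m
13–18 s: |5| × 5 = 25 m
Total distance = 127 m

127 m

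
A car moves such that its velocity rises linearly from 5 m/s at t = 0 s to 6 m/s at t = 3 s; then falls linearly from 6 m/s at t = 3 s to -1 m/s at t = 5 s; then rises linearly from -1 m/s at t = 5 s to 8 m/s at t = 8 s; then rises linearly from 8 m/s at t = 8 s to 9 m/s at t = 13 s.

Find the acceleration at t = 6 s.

Acceleration is the slope of the v-t graph on 5–8 s: (8 − -1)/(8 − 5) = 3 m/s².

3 m/s²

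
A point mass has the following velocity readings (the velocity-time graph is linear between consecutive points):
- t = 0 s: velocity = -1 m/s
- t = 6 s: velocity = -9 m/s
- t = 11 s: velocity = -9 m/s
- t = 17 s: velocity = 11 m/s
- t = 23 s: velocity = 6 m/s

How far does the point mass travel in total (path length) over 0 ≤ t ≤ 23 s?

156.3 m

Distance (not displacement) is the total path length: add the absolute areas under v-t.
0–6 s: |½(-1 + -9)(6)| = 30 m
6–11 s: |-9| × 5 = 45 m
11–17 s: v = 0 at t = 13.7 s; triangle areas 12.15 + 18.15 = 30.3 m
17–23 s: |½(11 + 6)(6)| = 51 m
Total distance = 156.3 m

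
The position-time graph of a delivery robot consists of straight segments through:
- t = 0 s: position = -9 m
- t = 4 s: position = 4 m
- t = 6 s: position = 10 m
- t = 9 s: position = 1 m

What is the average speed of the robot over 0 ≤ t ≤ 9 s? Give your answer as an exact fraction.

Average speed = (total path length)/(elapsed time); on a piecewise-linear x-t graph the path length is Σ|Δx|.
0–4 s: |Δx| = |4 − -9| = 13 m
4–6 s: |Δx| = |10 − 4| = 6 m
6–9 s: |Δx| = |1 − 10| = 9 m
Total path = 28 m; average speed = 28/9 = 28/9 m/s.

28/9 m/s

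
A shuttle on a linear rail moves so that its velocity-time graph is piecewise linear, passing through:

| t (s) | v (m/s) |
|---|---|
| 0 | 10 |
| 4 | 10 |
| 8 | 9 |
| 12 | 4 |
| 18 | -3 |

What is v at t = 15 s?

0.5 m/s

On 12–18 s the graph is linear from 4 to -3 m/s: v(15) = 4 + (-3 − 4)·(15 − 12)/(18 − 12) = 0.5 m/s.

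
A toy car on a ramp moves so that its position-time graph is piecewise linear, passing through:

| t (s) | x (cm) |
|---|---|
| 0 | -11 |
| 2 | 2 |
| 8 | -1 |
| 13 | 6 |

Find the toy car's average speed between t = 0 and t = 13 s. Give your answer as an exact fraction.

Average speed = (total path length)/(elapsed time); on a piecewise-linear x-t graph the path length is Σ|Δx|.
0–2 s: |Δx| = |2 − -11| = 13 cm
2–8 s: |Δx| = |-1 − 2| = 3 cm
8–13 s: |Δx| = |6 − -1| = 7 cm
Total path = 23 cm; average speed = 23/13 = 23/13 cm/s.

23/13 cm/s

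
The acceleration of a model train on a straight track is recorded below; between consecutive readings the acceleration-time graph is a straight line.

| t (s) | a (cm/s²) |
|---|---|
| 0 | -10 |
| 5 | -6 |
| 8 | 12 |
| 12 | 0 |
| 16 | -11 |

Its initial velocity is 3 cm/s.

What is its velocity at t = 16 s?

-26 cm/s

Δv equals the area under the a-t graph; then v = v₀ + Δv.
0–5 s: ½(-10 + -6)(5) = -40 cm/s
5–8 s: ½(-6 + 12)(3) = 9 cm/s
8–12 s: ½(12 + 0)(4) = 24 cm/s
12–16 s: ½(0 + -11)(4) = -22 cm/s
Δv = -29 cm/s, so v(16) = 3 + (-29) = -26 cm/s.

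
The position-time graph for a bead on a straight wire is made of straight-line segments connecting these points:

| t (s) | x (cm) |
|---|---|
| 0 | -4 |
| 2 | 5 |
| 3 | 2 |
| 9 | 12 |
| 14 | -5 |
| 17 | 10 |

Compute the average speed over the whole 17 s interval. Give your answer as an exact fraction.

54/17 cm/s

Average speed = (total path length)/(elapsed time); on a piecewise-linear x-t graph the path length is Σ|Δx|.
0–2 s: |Δx| = |5 − -4| = 9 cm
2–3 s: |Δx| = |2 − 5| = 3 cm
3–9 s: |Δx| = |12 − 2| = 10 cm
9–14 s: |Δx| = |-5 − 12| = 17 cm
14–17 s: |Δx| = |10 − -5| = 15 cm
Total path = 54 cm; average speed = 54/17 = 54/17 cm/s.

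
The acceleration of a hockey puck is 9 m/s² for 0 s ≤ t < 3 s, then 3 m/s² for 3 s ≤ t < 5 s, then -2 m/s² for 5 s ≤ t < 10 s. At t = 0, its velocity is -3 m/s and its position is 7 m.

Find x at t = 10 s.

On each constant-a segment, Δv = aΔt and Δx = v₀Δt + ½aΔt²; chain segment to segment.
0–3 s: v starts -3 m/s; Δx = -3·3 + ½·9·3² = 31.5 m; v ends 24 m/s.
3–5 s: v starts 24 m/s; Δx = 24·2 + ½·3·2² = 54 m; v ends 30 m/s.
5–10 s: v starts 30 m/s; Δx = 30·5 + ½·-2·5² = 125 m; v ends 20 m/s.
x(10) = 7 + Σ Δx = 217.5 m.

217.5 m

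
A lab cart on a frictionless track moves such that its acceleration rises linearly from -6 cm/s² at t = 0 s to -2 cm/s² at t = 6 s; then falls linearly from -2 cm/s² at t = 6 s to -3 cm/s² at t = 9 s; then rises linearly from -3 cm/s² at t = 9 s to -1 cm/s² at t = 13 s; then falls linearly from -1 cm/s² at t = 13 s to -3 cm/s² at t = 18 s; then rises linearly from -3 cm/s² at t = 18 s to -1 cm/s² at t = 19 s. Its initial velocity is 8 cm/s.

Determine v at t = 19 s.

-43.5 cm/s

Δv equals the area under the a-t graph; then v = v₀ + Δv.
0–6 s: ½(-6 + -2)(6) = -24 cm/s
6–9 s: ½(-2 + -3)(3) = -7.5 cm/s
9–13 s: ½(-3 + -1)(4) = -8 cm/s
13–18 s: ½(-1 + -3)(5) = -10 cm/s
18–19 s: ½(-3 + -1)(1) = -2 cm/s
Δv = -51.5 cm/s, so v(19) = 8 + (-51.5) = -43.5 cm/s.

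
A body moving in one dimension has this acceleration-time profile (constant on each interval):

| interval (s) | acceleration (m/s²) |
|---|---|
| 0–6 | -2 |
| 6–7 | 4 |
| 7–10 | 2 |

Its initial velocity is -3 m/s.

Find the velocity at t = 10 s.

-5 m/s

Δv equals the area under the a-t graph; then v = v₀ + Δv.
0–6 s: -2 × 6 = -12 m/s
6–7 s: 4 × 1 = 4 m/s
7–10 s: 2 × 3 = 6 m/s
Δv = -2 m/s, so v(10) = -3 + (-2) = -5 m/s.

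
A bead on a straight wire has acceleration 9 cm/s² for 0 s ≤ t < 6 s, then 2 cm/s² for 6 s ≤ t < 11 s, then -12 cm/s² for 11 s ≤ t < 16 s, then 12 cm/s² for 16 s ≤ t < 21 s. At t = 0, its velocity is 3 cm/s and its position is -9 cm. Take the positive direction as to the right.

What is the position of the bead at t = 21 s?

851 cm

On each constant-a segment, Δv = aΔt and Δx = v₀Δt + ½aΔt²; chain segment to segment.
0–6 s: v starts 3 cm/s; Δx = 3·6 + ½·9·6² = 180 cm; v ends 57 cm/s.
6–11 s: v starts 57 cm/s; Δx = 57·5 + ½·2·5² = 310 cm; v ends 67 cm/s.
11–16 s: v starts 67 cm/s; Δx = 67·5 + ½·-12·5² = 185 cm; v ends 7 cm/s.
16–21 s: v starts 7 cm/s; Δx = 7·5 + ½·12·5² = 185 cm; v ends 67 cm/s.
x(21) = -9 + Σ Δx = 851 cm.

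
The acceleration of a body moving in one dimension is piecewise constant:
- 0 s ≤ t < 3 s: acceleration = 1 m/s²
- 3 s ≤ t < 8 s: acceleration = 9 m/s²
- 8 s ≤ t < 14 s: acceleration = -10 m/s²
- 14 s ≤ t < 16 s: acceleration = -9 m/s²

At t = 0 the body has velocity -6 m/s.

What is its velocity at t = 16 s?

-36 m/s

Δv equals the area under the a-t graph; then v = v₀ + Δv.
0–3 s: 1 × 3 = 3 m/s
3–8 s: 9 × 5 = 45 m/s
8–14 s: -10 × 6 = -60 m/s
14–16 s: -9 × 2 = -18 m/s
Δv = -30 m/s, so v(16) = -6 + (-30) = -36 m/s.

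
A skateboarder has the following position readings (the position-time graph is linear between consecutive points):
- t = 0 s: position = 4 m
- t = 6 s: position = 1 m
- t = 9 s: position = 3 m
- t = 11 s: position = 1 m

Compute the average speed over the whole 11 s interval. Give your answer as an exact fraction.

7/11 m/s

Average speed = (total path length)/(elapsed time); on a piecewise-linear x-t graph the path length is Σ|Δx|.
0–6 s: |Δx| = |1 − 4| = 3 m
6–9 s: |Δx| = |3 − 1| = 2 m
9–11 s: |Δx| = |1 − 3| = 2 m
Total path = 7 m; average speed = 7/11 = 7/11 m/s.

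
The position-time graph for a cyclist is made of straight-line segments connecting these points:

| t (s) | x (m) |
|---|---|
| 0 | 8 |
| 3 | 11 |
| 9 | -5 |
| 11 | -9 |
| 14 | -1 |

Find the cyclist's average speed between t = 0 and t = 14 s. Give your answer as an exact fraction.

Average speed = (total path length)/(elapsed time); on a piecewise-linear x-t graph the path length is Σ|Δx|.
0–3 s: |Δx| = |11 − 8| = 3 m
3–9 s: |Δx| = |-5 − 11| = 16 m
9–11 s: |Δx| = |-9 − -5| = 4 m
11–14 s: |Δx| = |-1 − -9| = 8 m
Total path = 31 m; average speed = 31/14 = 31/14 m/s.

31/14 m/s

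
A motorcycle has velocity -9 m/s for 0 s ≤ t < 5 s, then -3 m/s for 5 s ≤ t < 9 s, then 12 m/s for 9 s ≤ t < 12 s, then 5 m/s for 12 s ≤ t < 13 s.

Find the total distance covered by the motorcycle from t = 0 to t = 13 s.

98 m

Distance (not displacement) is the total path length: add the absolute areas under v-t.
0–5 s: |-9| × 5 = 45 m
5–9 s: |-3| × 4 = 12 m
9–12 s: |12| × 3 = 36 m
12–13 s: |5| × 1 = 5 m
Total distance = 98 m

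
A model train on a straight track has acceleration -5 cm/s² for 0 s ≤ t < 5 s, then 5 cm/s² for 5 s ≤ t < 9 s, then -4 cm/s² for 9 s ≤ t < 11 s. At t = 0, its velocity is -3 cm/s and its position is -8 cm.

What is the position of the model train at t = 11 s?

-181.5 cm

On each constant-a segment, Δv = aΔt and Δx = v₀Δt + ½aΔt²; chain segment to segment.
0–5 s: v starts -3 cm/s; Δx = -3·5 + ½·-5·5² = -77.5 cm; v ends -28 cm/s.
5–9 s: v starts -28 cm/s; Δx = -28·4 + ½·5·4² = -72 cm; v ends -8 cm/s.
9–11 s: v starts -8 cm/s; Δx = -8·2 + ½·-4·2² = -24 cm; v ends -16 cm/s.
x(11) = -8 + Σ Δx = -181.5 cm.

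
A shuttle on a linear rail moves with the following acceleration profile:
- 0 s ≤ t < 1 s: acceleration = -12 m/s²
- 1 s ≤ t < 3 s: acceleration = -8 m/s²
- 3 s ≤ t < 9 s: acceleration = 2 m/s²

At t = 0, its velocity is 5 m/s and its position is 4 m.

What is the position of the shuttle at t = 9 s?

On each constant-a segment, Δv = aΔt and Δx = v₀Δt + ½aΔt²; chain segment to segment.
0–1 s: v starts 5 m/s; Δx = 5·1 + ½·-12·1² = -1 m; v ends -7 m/s.
1–3 s: v starts -7 m/s; Δx = -7·2 + ½·-8·2² = -30 m; v ends -23 m/s.
3–9 s: v starts -23 m/s; Δx = -23·6 + ½·2·6² = -102 m; v ends -11 m/s.
x(9) = 4 + Σ Δx = -129 m.

-129 m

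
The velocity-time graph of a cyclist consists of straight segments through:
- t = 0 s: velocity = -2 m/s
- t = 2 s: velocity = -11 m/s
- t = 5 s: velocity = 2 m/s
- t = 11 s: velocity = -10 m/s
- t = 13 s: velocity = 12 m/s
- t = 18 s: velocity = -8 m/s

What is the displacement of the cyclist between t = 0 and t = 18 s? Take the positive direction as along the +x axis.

Displacement is the signed area under the v-t curve.
0–2 s: ½(-2 + -11)(2) = -13 m
2–5 s: ½(-11 + 2)(3) = -13.5 m
5–11 s: ½(2 + -10)(6) = -24 m
11–13 s: ½(-10 + 12)(2) = 2 m
13–18 s: ½(12 + -8)(5) = 10 m
Net displacement = -38.5 m

-38.5 m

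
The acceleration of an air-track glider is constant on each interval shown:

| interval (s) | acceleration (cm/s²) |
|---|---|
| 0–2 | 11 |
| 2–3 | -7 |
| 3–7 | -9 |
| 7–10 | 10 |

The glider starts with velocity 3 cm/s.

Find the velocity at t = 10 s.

Δv equals the area under the a-t graph; then v = v₀ + Δv.
0–2 s: 11 × 2 = 22 cm/s
2–3 s: -7 × 1 = -7 cm/s
3–7 s: -9 × 4 = -36 cm/s
7–10 s: 10 × 3 = 30 cm/s
Δv = 9 cm/s, so v(10) = 3 + (9) = 12 cm/s.

12 cm/s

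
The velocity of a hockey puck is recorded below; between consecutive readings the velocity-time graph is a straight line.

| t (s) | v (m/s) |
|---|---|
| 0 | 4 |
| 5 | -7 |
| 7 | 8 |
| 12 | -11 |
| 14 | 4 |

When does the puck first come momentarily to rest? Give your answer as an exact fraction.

v changes sign on 0–5 s (from 4 to -7); the graph is linear there, so v = 0 at t = 0 + (-4)·(5 − 0)/(-7 − 4) = 20/11 s.

t = 20/11 s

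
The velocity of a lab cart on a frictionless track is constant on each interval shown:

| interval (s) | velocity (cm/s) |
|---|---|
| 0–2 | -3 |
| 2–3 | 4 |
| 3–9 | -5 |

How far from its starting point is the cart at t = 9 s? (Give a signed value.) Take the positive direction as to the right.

-32 cm

Net displacement equals the area under the velocity-time graph (areas below the axis count negative).
0–2 s: -3 × 2 = -6 cm
2–3 s: 4 × 1 = 4 cm
3–9 s: -5 × 6 = -30 cm
Net displacement = -32 cm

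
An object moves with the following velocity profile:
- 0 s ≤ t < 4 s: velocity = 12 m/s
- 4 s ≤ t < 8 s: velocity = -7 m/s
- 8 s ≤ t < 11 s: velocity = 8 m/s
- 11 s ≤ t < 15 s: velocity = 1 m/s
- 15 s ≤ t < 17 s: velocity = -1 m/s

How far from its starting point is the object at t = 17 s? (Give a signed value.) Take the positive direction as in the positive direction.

Displacement is the signed area under the v-t curve.
0–4 s: 12 × 4 = 48 m
4–8 s: -7 × 4 = -28 m
8–11 s: 8 × 3 = 24 m
11–15 s: 1 × 4 = 4 m
15–17 s: -1 × 2 = -2 m
Net displacement = 46 m

46 m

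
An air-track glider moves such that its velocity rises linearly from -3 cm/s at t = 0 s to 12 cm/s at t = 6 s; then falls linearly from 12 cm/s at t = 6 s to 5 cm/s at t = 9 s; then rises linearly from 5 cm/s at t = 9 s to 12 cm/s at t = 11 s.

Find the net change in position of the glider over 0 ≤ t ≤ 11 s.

Displacement is the signed area under the v-t curve.
0–6 s: ½(-3 + 12)(6) = 27 cm
6–9 s: ½(12 + 5)(3) = 25.5 cm
9–11 s: ½(5 + 12)(2) = 17 cm
Net displacement = 69.5 cm

69.5 cm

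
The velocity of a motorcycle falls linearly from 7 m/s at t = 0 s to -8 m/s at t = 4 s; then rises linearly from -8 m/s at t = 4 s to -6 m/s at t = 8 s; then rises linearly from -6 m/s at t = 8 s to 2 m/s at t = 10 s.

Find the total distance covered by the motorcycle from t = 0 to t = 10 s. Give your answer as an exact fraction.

721/15 m

Total distance travelled is ∫|v| dt — sum the magnitudes of each area piece.
0–4 s: v = 0 at t = 28/15 s; triangle areas 98/15 + 128/15 = 226/15 m
4–8 s: |½(-8 + -6)(4)| = 28 m
8–10 s: v = 0 at t = 9.5 s; triangle areas 4.5 + 0.5 = 5 m
Total distance = 721/15 m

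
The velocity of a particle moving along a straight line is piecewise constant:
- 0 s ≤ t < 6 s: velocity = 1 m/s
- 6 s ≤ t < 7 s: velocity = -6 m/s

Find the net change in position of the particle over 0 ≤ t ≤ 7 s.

Displacement is the signed area under the v-t curve.
0–6 s: 1 × 6 = 6 m
6–7 s: -6 × 1 = -6 m
Net displacement = 0 m

0 m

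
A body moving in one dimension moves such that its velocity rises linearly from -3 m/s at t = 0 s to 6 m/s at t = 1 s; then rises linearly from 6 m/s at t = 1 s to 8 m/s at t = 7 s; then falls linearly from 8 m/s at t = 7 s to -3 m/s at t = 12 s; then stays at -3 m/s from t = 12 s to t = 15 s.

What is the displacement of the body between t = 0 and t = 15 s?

47 m

Net displacement equals the area under the velocity-time graph (areas below the axis count negative).
0–1 s: ½(-3 + 6)(1) = 1.5 m
1–7 s: ½(6 + 8)(6) = 42 m
7–12 s: ½(8 + -3)(5) = 12.5 m
12–15 s: -3 × 3 = -9 m
Net displacement = 47 m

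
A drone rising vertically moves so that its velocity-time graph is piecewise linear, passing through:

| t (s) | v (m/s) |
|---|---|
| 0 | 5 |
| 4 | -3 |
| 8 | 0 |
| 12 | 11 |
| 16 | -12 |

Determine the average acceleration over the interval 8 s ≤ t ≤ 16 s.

-1.5 m/s²

Average acceleration = Δv/Δt = (-12 − 0)/(16 − 8) = -1.5 m/s².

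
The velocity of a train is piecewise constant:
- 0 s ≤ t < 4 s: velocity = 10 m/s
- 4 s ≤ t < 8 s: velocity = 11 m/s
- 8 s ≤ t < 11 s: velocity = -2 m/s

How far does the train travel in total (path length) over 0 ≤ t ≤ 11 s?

Total distance travelled is ∫|v| dt — sum the magnitudes of each area piece.
0–4 s: |10| × 4 = 40 m
4–8 s: |11| × 4 = 44 m
8–11 s: |-2| × 3 = 6 m
Total distance = 90 m

90 m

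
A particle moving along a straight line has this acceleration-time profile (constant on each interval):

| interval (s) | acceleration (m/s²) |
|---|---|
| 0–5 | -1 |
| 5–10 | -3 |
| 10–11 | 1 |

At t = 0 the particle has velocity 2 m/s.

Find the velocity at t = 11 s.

Δv equals the area under the a-t graph; then v = v₀ + Δv.
0–5 s: -1 × 5 = -5 m/s
5–10 s: -3 × 5 = -15 m/s
10–11 s: 1 × 1 = 1 m/s
Δv = -19 m/s, so v(11) = 2 + (-19) = -17 m/s.

-17 m/s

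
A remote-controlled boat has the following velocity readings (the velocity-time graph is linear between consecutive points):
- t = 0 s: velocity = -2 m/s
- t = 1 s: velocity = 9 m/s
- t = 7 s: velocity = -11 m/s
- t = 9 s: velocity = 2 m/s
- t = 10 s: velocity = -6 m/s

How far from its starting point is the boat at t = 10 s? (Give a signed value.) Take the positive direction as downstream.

-13.5 m

Net displacement equals the area under the velocity-time graph (areas below the axis count negative).
0–1 s: ½(-2 + 9)(1) = 3.5 m
1–7 s: ½(9 + -11)(6) = -6 m
7–9 s: ½(-11 + 2)(2) = -9 m
9–10 s: ½(2 + -6)(1) = -2 m
Net displacement = -13.5 m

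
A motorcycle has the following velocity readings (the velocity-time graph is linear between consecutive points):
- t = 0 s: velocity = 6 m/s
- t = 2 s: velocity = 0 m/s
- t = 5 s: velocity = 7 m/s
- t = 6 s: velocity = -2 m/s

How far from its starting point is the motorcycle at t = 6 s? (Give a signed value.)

19 m

Displacement is the signed area under the v-t curve.
0–2 s: ½(6 + 0)(2) = 6 m
2–5 s: ½(0 + 7)(3) = 10.5 m
5–6 s: ½(7 + -2)(1) = 2.5 m
Net displacement = 19 m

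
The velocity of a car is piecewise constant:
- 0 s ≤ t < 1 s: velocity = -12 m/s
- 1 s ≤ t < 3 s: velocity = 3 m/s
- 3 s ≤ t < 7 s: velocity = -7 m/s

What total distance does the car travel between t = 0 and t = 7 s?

Total distance travelled is ∫|v| dt — sum the magnitudes of each area piece.
0–1 s: |-12| × 1 = 12 m
1–3 s: |3| × 2 = 6 m
3–7 s: |-7| × 4 = 28 m
Total distance = 46 m

46 m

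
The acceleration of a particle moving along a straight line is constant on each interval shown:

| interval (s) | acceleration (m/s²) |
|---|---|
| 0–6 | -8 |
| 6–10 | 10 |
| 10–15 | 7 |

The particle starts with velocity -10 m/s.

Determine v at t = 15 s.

Δv equals the area under the a-t graph; then v = v₀ + Δv.
0–6 s: -8 × 6 = -48 m/s
6–10 s: 10 × 4 = 40 m/s
10–15 s: 7 × 5 = 35 m/s
Δv = 27 m/s, so v(15) = -10 + (27) = 17 m/s.

17 m/s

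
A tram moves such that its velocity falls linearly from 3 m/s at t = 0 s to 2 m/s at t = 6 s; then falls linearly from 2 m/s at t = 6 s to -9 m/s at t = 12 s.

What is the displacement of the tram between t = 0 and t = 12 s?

Net displacement equals the area under the velocity-time graph (areas below the axis count negative).
0–6 s: ½(3 + 2)(6) = 15 m
6–12 s: ½(2 + -9)(6) = -21 m
Net displacement = -6 m

-6 m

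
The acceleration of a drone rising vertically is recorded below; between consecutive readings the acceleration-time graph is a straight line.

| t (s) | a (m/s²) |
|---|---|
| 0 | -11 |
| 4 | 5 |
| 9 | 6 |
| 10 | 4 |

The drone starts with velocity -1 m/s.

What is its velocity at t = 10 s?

Δv equals the area under the a-t graph; then v = v₀ + Δv.
0–4 s: ½(-11 + 5)(4) = -12 m/s
4–9 s: ½(5 + 6)(5) = 27.5 m/s
9–10 s: ½(6 + 4)(1) = 5 m/s
Δv = 20.5 m/s, so v(10) = -1 + (20.5) = 19.5 m/s.

19.5 m/s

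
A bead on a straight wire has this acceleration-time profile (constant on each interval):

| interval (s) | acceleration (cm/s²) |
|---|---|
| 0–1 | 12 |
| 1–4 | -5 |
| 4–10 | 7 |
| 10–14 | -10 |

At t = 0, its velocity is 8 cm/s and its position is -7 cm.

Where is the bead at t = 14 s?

On each constant-a segment, Δv = aΔt and Δx = v₀Δt + ½aΔt²; chain segment to segment.
0–1 s: v starts 8 cm/s; Δx = 8·1 + ½·12·1² = 14 cm; v ends 20 cm/s.
1–4 s: v starts 20 cm/s; Δx = 20·3 + ½·-5·3² = 37.5 cm; v ends 5 cm/s.
4–10 s: v starts 5 cm/s; Δx = 5·6 + ½·7·6² = 156 cm; v ends 47 cm/s.
10–14 s: v starts 47 cm/s; Δx = 47·4 + ½·-10·4² = 108 cm; v ends 7 cm/s.
x(14) = -7 + Σ Δx = 308.5 cm.

308.5 cm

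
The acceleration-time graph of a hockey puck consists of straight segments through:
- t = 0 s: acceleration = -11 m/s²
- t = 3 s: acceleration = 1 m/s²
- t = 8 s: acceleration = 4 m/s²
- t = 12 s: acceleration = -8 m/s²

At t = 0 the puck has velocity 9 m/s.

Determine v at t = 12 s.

-1.5 m/s

Δv equals the area under the a-t graph; then v = v₀ + Δv.
0–3 s: ½(-11 + 1)(3) = -15 m/s
3–8 s: ½(1 + 4)(5) = 12.5 m/s
8–12 s: ½(4 + -8)(4) = -8 m/s
Δv = -10.5 m/s, so v(12) = 9 + (-10.5) = -1.5 m/s.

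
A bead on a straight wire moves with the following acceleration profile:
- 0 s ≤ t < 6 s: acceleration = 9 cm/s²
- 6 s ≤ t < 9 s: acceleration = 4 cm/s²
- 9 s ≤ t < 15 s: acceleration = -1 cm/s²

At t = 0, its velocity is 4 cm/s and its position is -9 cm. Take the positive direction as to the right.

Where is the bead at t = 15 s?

On each constant-a segment, Δv = aΔt and Δx = v₀Δt + ½aΔt²; chain segment to segment.
0–6 s: v starts 4 cm/s; Δx = 4·6 + ½·9·6² = 186 cm; v ends 58 cm/s.
6–9 s: v starts 58 cm/s; Δx = 58·3 + ½·4·3² = 192 cm; v ends 70 cm/s.
9–15 s: v starts 70 cm/s; Δx = 70·6 + ½·-1·6² = 402 cm; v ends 64 cm/s.
x(15) = -9 + Σ Δx = 771 cm.

771 cm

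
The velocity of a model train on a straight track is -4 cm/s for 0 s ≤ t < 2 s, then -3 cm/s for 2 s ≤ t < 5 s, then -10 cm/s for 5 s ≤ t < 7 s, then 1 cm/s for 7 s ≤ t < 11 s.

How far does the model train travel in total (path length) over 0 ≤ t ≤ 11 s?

41 cm

Distance (not displacement) is the total path length: add the absolute areas under v-t.
0–2 s: |-4| × 2 = 8 cm
2–5 s: |-3| × 3 = 9 cm
5–7 s: |-10| × 2 = 20 cm
7–11 s: |1| × 4 = 4 cm
Total distance = 41 cm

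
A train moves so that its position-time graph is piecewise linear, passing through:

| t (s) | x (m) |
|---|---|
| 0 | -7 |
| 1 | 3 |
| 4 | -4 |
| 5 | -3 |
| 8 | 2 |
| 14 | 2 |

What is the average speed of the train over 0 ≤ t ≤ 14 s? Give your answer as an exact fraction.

Average speed = (total path length)/(elapsed time); on a piecewise-linear x-t graph the path length is Σ|Δx|.
0–1 s: |Δx| = |3 − -7| = 10 m
1–4 s: |Δx| = |-4 − 3| = 7 m
4–5 s: |Δx| = |-3 − -4| = 1 m
5–8 s: |Δx| = |2 − -3| = 5 m
8–14 s: |Δx| = |2 − 2| = 0 m
Total path = 23 m; average speed = 23/14 = 23/14 m/s.

23/14 m/s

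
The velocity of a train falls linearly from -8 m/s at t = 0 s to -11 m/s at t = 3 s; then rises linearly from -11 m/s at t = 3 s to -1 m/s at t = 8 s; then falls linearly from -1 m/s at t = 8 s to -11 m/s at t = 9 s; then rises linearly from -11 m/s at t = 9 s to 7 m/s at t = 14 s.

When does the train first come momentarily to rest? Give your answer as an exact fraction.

t = 217/18 s

v changes sign on 9–14 s (from -11 to 7); the graph is linear there, so v = 0 at t = 9 + (11)·(14 − 9)/(7 − -11) = 217/18 s.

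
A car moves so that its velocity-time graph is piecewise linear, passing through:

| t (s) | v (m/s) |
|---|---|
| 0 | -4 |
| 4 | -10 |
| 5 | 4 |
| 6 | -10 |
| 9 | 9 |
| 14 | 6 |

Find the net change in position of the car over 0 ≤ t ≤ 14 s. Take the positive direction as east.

Displacement is the signed area under the v-t curve.
0–4 s: ½(-4 + -10)(4) = -28 m
4–5 s: ½(-10 + 4)(1) = -3 m
5–6 s: ½(4 + -10)(1) = -3 m
6–9 s: ½(-10 + 9)(3) = -1.5 m
9–14 s: ½(9 + 6)(5) = 37.5 m
Net displacement = 2 m

2 m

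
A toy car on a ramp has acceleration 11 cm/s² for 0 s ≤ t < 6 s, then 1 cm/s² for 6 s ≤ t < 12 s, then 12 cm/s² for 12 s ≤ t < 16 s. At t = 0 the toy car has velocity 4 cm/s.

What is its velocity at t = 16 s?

124 cm/s

Δv equals the area under the a-t graph; then v = v₀ + Δv.
0–6 s: 11 × 6 = 66 cm/s
6–12 s: 1 × 6 = 6 cm/s
12–16 s: 12 × 4 = 48 cm/s
Δv = 120 cm/s, so v(16) = 4 + (120) = 124 cm/s.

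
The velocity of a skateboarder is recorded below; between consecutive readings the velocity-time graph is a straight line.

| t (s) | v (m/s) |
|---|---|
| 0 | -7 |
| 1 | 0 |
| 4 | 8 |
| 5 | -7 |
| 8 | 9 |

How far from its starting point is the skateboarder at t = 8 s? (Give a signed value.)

Net displacement equals the area under the velocity-time graph (areas below the axis count negative).
0–1 s: ½(-7 + 0)(1) = -3.5 m
1–4 s: ½(0 + 8)(3) = 12 m
4–5 s: ½(8 + -7)(1) = 0.5 m
5–8 s: ½(-7 + 9)(3) = 3 m
Net displacement = 12 m

12 m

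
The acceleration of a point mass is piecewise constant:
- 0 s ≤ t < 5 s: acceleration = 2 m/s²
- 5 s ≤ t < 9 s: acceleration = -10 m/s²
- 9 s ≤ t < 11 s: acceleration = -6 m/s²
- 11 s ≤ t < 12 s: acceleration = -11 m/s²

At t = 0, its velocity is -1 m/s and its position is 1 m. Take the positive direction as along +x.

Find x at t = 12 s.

On each constant-a segment, Δv = aΔt and Δx = v₀Δt + ½aΔt²; chain segment to segment.
0–5 s: v starts -1 m/s; Δx = -1·5 + ½·2·5² = 20 m; v ends 9 m/s.
5–9 s: v starts 9 m/s; Δx = 9·4 + ½·-10·4² = -44 m; v ends -31 m/s.
9–11 s: v starts -31 m/s; Δx = -31·2 + ½·-6·2² = -74 m; v ends -43 m/s.
11–12 s: v starts -43 m/s; Δx = -43·1 + ½·-11·1² = -48.5 m; v ends -54 m/s.
x(12) = 1 + Σ Δx = -145.5 m.

-145.5 m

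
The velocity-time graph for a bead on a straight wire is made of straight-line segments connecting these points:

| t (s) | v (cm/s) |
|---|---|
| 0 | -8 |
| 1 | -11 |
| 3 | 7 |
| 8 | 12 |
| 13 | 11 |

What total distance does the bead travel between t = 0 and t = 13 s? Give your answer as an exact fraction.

Distance (not displacement) is the total path length: add the absolute areas under v-t.
0–1 s: |½(-8 + -11)(1)| = 9.5 cm
1–3 s: v = 0 at t = 20/9 s; triangle areas 121/18 + 49/18 = 85/9 cm
3–8 s: |½(7 + 12)(5)| = 47.5 cm
8–13 s: |½(12 + 11)(5)| = 57.5 cm
Total distance = 2231/18 cm

2231/18 cm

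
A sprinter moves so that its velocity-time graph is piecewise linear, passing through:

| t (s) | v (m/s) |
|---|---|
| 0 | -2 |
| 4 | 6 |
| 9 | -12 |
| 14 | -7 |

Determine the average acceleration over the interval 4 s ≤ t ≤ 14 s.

Average acceleration = Δv/Δt = (-7 − 6)/(14 − 4) = -1.3 m/s².

-1.3 m/s²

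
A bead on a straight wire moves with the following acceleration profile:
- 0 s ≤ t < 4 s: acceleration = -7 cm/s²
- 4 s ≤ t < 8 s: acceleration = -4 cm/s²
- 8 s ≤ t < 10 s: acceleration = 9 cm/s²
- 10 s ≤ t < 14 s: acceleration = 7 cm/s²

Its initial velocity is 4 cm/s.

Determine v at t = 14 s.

Δv equals the area under the a-t graph; then v = v₀ + Δv.
0–4 s: -7 × 4 = -28 cm/s
4–8 s: -4 × 4 = -16 cm/s
8–10 s: 9 × 2 = 18 cm/s
10–14 s: 7 × 4 = 28 cm/s
Δv = 2 cm/s, so v(14) = 4 + (2) = 6 cm/s.

6 cm/s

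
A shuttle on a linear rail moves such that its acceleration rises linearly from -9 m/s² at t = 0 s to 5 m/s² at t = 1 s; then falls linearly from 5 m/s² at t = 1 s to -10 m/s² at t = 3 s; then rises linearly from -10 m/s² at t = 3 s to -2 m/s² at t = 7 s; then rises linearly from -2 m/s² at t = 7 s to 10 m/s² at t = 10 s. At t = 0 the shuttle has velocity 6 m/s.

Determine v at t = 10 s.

-13 m/s

Δv equals the area under the a-t graph; then v = v₀ + Δv.
0–1 s: ½(-9 + 5)(1) = -2 m/s
1–3 s: ½(5 + -10)(2) = -5 m/s
3–7 s: ½(-10 + -2)(4) = -24 m/s
7–10 s: ½(-2 + 10)(3) = 12 m/s
Δv = -19 m/s, so v(10) = 6 + (-19) = -13 m/s.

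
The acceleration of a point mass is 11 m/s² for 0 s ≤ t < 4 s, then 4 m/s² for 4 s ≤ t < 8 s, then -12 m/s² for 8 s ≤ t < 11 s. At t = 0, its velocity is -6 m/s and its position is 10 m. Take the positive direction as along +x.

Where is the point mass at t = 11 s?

366 m

On each constant-a segment, Δv = aΔt and Δx = v₀Δt + ½aΔt²; chain segment to segment.
0–4 s: v starts -6 m/s; Δx = -6·4 + ½·11·4² = 64 m; v ends 38 m/s.
4–8 s: v starts 38 m/s; Δx = 38·4 + ½·4·4² = 184 m; v ends 54 m/s.
8–11 s: v starts 54 m/s; Δx = 54·3 + ½·-12·3² = 108 m; v ends 18 m/s.
x(11) = 10 + Σ Δx = 366 m.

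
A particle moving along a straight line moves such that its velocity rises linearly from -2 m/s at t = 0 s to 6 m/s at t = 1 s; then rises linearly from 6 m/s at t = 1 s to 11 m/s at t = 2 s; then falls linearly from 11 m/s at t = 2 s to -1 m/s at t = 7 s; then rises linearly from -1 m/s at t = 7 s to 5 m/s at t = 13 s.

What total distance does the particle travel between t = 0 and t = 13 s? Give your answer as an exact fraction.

593/12 m

Total distance travelled is ∫|v| dt — sum the magnitudes of each area piece.
0–1 s: v = 0 at t = 0.25 s; triangle areas 0.25 + 2.25 = 2.5 m
1–2 s: |½(6 + 11)(1)| = 8.5 m
2–7 s: v = 0 at t = 79/12 s; triangle areas 605/24 + 5/24 = 305/12 m
7–13 s: v = 0 at t = 8 s; triangle areas 0.5 + 12.5 = 13 m
Total distance = 593/12 m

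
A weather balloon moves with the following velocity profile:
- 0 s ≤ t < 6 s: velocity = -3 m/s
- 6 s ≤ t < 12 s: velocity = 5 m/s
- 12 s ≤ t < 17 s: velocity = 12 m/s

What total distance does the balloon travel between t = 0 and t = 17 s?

Total distance travelled is ∫|v| dt — sum the magnitudes of each area piece.
0–6 s: |-3| × 6 = 18 m
6–12 s: |5| × 6 = 30 m
12–17 s: |12| × 5 = 60 m
Total distance = 108 m

108 m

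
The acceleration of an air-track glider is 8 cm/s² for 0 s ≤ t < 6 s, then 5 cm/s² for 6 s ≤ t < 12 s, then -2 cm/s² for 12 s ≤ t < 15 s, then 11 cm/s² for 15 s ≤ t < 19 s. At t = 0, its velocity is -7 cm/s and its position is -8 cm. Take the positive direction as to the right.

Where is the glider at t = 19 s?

On each constant-a segment, Δv = aΔt and Δx = v₀Δt + ½aΔt²; chain segment to segment.
0–6 s: v starts -7 cm/s; Δx = -7·6 + ½·8·6² = 102 cm; v ends 41 cm/s.
6–12 s: v starts 41 cm/s; Δx = 41·6 + ½·5·6² = 336 cm; v ends 71 cm/s.
12–15 s: v starts 71 cm/s; Δx = 71·3 + ½·-2·3² = 204 cm; v ends 65 cm/s.
15–19 s: v starts 65 cm/s; Δx = 65·4 + ½·11·4² = 348 cm; v ends 109 cm/s.
x(19) = -8 + Σ Δx = 982 cm.

982 cm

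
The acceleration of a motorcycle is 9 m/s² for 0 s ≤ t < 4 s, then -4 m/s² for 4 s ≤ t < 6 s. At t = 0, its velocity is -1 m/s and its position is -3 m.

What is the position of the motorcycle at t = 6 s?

127 m

On each constant-a segment, Δv = aΔt and Δx = v₀Δt + ½aΔt²; chain segment to segment.
0–4 s: v starts -1 m/s; Δx = -1·4 + ½·9·4² = 68 m; v ends 35 m/s.
4–6 s: v starts 35 m/s; Δx = 35·2 + ½·-4·2² = 62 m; v ends 27 m/s.
x(6) = -3 + Σ Δx = 127 m.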